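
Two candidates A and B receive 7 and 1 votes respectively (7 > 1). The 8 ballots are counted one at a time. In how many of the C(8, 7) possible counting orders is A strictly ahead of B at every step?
Strict-lead orderings = 6

Total orderings of the 8 votes with 7 for A: C(8, 7) = 8. By the Bertrand ballot formula (Cycle Lemma / reflection principle), the number of orderings in which A is strictly ahead of B throughout is (p − q)/(p + q) · C(p + q, p) = (7 − 1)/(7 + 1) · 8 = 6.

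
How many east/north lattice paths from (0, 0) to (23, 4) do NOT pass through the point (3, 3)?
Number of paths = 17130

Total paths from (0, 0) to (23, 4): C(27, 23) = 17550. Paths through (3, 3): (paths (0, 0) → (3, 3)) × (paths (3, 3) → (23, 4)) = C(6, 3) · C(21, 20) = 20 · 21 = 420. Avoidance count = 17550 − 420 = 17130.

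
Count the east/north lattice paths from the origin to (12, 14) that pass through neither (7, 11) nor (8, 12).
Number of paths = 6940726

Inclusion–exclusion. Total paths: C(26, 12) = 9657700. Through P₁: C(18, 7)·C(8, 5) = 1782144. Through P₂: C(20, 8)·C(6, 4) = 1889550. Since P₁ is strictly southwest of P₂, a monotone path through both must visit P₁ then P₂; paths through both = C(18, 7)·C(2, 1)·C(6, 4) = 954720. Avoid both = 9657700 − 1782144 − 1889550 + 954720 = 6940726.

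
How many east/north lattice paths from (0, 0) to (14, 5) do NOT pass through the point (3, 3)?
Number of paths = 10068

Total paths from (0, 0) to (14, 5): C(19, 14) = 11628. Paths through (3, 3): (paths (0, 0) → (3, 3)) × (paths (3, 3) → (14, 5)) = C(6, 3) · C(13, 11) = 20 · 78 = 1560. Avoidance count = 11628 − 1560 = 10068.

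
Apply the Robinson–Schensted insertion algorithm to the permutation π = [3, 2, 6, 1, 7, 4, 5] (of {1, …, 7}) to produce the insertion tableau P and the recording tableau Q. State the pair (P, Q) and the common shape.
P = [1, 4, 5] / [2, 6, 7] / [3];  Q = [1, 3, 5] / [2, 6, 7] / [4];  common shape = (3, 3, 1)

Row-insert the values π_1, π_2, … into P one at a time, bumping the leftmost entry strictly greater than the inserted value down to the next row. The recording tableau Q records, in position (i, j), the step at which that cell was added to P.
  Insert 3 (step 1): P = [3];  Q = [1]
  Insert 2 (step 2): P = [2] / [3];  Q = [1] / [2]
  Insert 6 (step 3): P = [2, 6] / [3];  Q = [1, 3] / [2]
  Insert 1 (step 4): P = [1, 6] / [2] / [3];  Q = [1, 3] / [2] / [4]
  Insert 7 (step 5): P = [1, 6, 7] / [2] / [3];  Q = [1, 3, 5] / [2] / [4]
  Insert 4 (step 6): P = [1, 4, 7] / [2, 6] / [3];  Q = [1, 3, 5] / [2, 6] / [4]
  Insert 5 (step 7): P = [1, 4, 5] / [2, 6, 7] / [3];  Q = [1, 3, 5] / [2, 6, 7] / [4]
Final shape: (3, 3, 1).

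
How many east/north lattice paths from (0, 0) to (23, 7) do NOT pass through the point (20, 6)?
Number of paths = 1114880

Total paths from (0, 0) to (23, 7): C(30, 23) = 2035800. Paths through (20, 6): (paths (0, 0) → (20, 6)) × (paths (20, 6) → (23, 7)) = C(26, 20) · C(4, 3) = 230230 · 4 = 920920. Avoidance count = 2035800 − 920920 = 1114880.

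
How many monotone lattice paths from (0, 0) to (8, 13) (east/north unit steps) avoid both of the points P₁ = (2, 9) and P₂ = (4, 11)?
Number of paths = 176415

Inclusion–exclusion. Total paths: C(21, 8) = 203490. Through P₁: C(11, 2)·C(10, 6) = 11550. Through P₂: C(15, 4)·C(6, 4) = 20475. Since P₁ is strictly southwest of P₂, a monotone path through both must visit P₁ then P₂; paths through both = C(11, 2)·C(4, 2)·C(6, 4) = 4950. Avoid both = 203490 − 11550 − 20475 + 4950 = 176415.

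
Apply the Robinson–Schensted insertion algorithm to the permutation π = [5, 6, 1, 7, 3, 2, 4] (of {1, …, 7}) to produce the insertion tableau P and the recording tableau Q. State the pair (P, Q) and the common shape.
P = [1, 2, 4] / [3, 6, 7] / [5];  Q = [1, 2, 4] / [3, 5, 7] / [6];  common shape = (3, 3, 1)

Row-insert the values π_1, π_2, … into P one at a time, bumping the leftmost entry strictly greater than the inserted value down to the next row. The recording tableau Q records, in position (i, j), the step at which that cell was added to P.
  Insert 5 (step 1): P = [5];  Q = [1]
  Insert 6 (step 2): P = [5, 6];  Q = [1, 2]
  Insert 1 (step 3): P = [1, 6] / [5];  Q = [1, 2] / [3]
  Insert 7 (step 4): P = [1, 6, 7] / [5];  Q = [1, 2, 4] / [3]
  Insert 3 (step 5): P = [1, 3, 7] / [5, 6];  Q = [1, 2, 4] / [3, 5]
  Insert 2 (step 6): P = [1, 2, 7] / [3, 6] / [5];  Q = [1, 2, 4] / [3, 5] / [6]
  Insert 4 (step 7): P = [1, 2, 4] / [3, 6, 7] / [5];  Q = [1, 2, 4] / [3, 5, 7] / [6]
Final shape: (3, 3, 1).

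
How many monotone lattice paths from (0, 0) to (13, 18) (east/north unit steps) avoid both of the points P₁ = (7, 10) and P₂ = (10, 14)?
Number of paths = 103030571

Inclusion–exclusion. Total paths: C(31, 13) = 206253075. Through P₁: C(17, 7)·C(14, 6) = 58402344. Through P₂: C(24, 10)·C(7, 3) = 68643960. Since P₁ is strictly southwest of P₂, a monotone path through both must visit P₁ then P₂; paths through both = C(17, 7)·C(7, 3)·C(7, 3) = 23823800. Avoid both = 206253075 − 58402344 − 68643960 + 23823800 = 103030571.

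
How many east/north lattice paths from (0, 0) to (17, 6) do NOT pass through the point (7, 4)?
Number of paths = 79167

Total paths from (0, 0) to (17, 6): C(23, 17) = 100947. Paths through (7, 4): (paths (0, 0) → (7, 4)) × (paths (7, 4) → (17, 6)) = C(11, 7) · C(12, 10) = 330 · 66 = 21780. Avoidance count = 100947 − 21780 = 79167.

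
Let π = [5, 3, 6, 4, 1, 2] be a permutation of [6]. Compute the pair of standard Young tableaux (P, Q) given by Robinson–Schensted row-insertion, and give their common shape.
P = [1, 2] / [3, 4] / [5, 6];  Q = [1, 3] / [2, 4] / [5, 6];  common shape = (2, 2, 2)

Row-insert the values π_1, π_2, … into P one at a time, bumping the leftmost entry strictly greater than the inserted value down to the next row. The recording tableau Q records, in position (i, j), the step at which that cell was added to P.
  Insert 5 (step 1): P = [5];  Q = [1]
  Insert 3 (step 2): P = [3] / [5];  Q = [1] / [2]
  Insert 6 (step 3): P = [3, 6] / [5];  Q = [1, 3] / [2]
  Insert 4 (step 4): P = [3, 4] / [5, 6];  Q = [1, 3] / [2, 4]
  Insert 1 (step 5): P = [1, 4] / [3, 6] / [5];  Q = [1, 3] / [2, 4] / [5]
  Insert 2 (step 6): P = [1, 2] / [3, 4] / [5, 6];  Q = [1, 3] / [2, 4] / [5, 6]
Final shape: (2, 2, 2).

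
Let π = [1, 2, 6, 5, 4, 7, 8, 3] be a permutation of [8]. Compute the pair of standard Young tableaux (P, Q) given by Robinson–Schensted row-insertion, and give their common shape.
P = [1, 2, 3, 7, 8] / [4] / [5] / [6];  Q = [1, 2, 3, 6, 7] / [4] / [5] / [8];  common shape = (5, 1, 1, 1)

Row-insert the values π_1, π_2, … into P one at a time, bumping the leftmost entry strictly greater than the inserted value down to the next row. The recording tableau Q records, in position (i, j), the step at which that cell was added to P.
  Insert 1 (step 1): P = [1];  Q = [1]
  Insert 2 (step 2): P = [1, 2];  Q = [1, 2]
  Insert 6 (step 3): P = [1, 2, 6];  Q = [1, 2, 3]
  Insert 5 (step 4): P = [1, 2, 5] / [6];  Q = [1, 2, 3] / [4]
  Insert 4 (step 5): P = [1, 2, 4] / [5] / [6];  Q = [1, 2, 3] / [4] / [5]
  Insert 7 (step 6): P = [1, 2, 4, 7] / [5] / [6];  Q = [1, 2, 3, 6] / [4] / [5]
  Insert 8 (step 7): P = [1, 2, 4, 7, 8] / [5] / [6];  Q = [1, 2, 3, 6, 7] / [4] / [5]
  Insert 3 (step 8): P = [1, 2, 3, 7, 8] / [4] / [5] / [6];  Q = [1, 2, 3, 6, 7] / [4] / [5] / [8]
Final shape: (5, 1, 1, 1).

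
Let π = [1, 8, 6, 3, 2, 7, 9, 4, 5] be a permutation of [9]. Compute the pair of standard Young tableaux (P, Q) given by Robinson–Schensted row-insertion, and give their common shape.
P = [1, 2, 4, 5] / [3, 7, 9] / [6] / [8];  Q = [1, 2, 6, 7] / [3, 8, 9] / [4] / [5];  common shape = (4, 3, 1, 1)

Row-insert the values π_1, π_2, … into P one at a time, bumping the leftmost entry strictly greater than the inserted value down to the next row. The recording tableau Q records, in position (i, j), the step at which that cell was added to P.
  Insert 1 (step 1): P = [1];  Q = [1]
  Insert 8 (step 2): P = [1, 8];  Q = [1, 2]
  Insert 6 (step 3): P = [1, 6] / [8];  Q = [1, 2] / [3]
  Insert 3 (step 4): P = [1, 3] / [6] / [8];  Q = [1, 2] / [3] / [4]
  Insert 2 (step 5): P = [1, 2] / [3] / [6] / [8];  Q = [1, 2] / [3] / [4] / [5]
  Insert 7 (step 6): P = [1, 2, 7] / [3] / [6] / [8];  Q = [1, 2, 6] / [3] / [4] / [5]
  Insert 9 (step 7): P = [1, 2, 7, 9] / [3] / [6] / [8];  Q = [1, 2, 6, 7] / [3] / [4] / [5]
  Insert 4 (step 8): P = [1, 2, 4, 9] / [3, 7] / [6] / [8];  Q = [1, 2, 6, 7] / [3, 8] / [4] / [5]
  Insert 5 (step 9): P = [1, 2, 4, 5] / [3, 7, 9] / [6] / [8];  Q = [1, 2, 6, 7] / [3, 8, 9] / [4] / [5]
Final shape: (4, 3, 1, 1).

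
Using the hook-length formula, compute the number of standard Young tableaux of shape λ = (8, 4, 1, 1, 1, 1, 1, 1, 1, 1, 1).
# SYT of shape (8, 4, 1, 1, 1, 1, 1, 1, 1, 1, 1) = 12435500

Hook-length formula: f^λ = n! / Π hook(c), product over all cells c of the Young diagram. For λ = (8, 4, 1, 1, 1, 1, 1, 1, 1, 1, 1), n = 21 boxes. Hook lengths by row (left-to-right, top-to-bottom): [18, 8, 7, 6, 4, 3, 2, 1]; [13, 3, 2, 1]; [9]; [8]; [7]; [6]; [5]; [4]; [3]; [2]; [1]. Product of hooks = 4108475105280. So f^λ = 21! / 4108475105280 = 51090942171709440000 / 4108475105280 = 12435500.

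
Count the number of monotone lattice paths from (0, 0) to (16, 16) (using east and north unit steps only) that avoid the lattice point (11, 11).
Number of paths = 423311526

Total paths from (0, 0) to (16, 16): C(32, 16) = 601080390. Paths through (11, 11): (paths (0, 0) → (11, 11)) × (paths (11, 11) → (16, 16)) = C(22, 11) · C(10, 5) = 705432 · 252 = 177768864. Avoidance count = 601080390 − 177768864 = 423311526.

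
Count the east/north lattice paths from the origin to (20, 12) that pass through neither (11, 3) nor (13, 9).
Number of paths = 149627800

Inclusion–exclusion. Total paths: C(32, 20) = 225792840. Through P₁: C(14, 11)·C(18, 9) = 17697680. Through P₂: C(22, 13)·C(10, 7) = 59690400. Since P₁ is strictly southwest of P₂, a monotone path through both must visit P₁ then P₂; paths through both = C(14, 11)·C(8, 2)·C(10, 7) = 1223040. Avoid both = 225792840 − 17697680 − 59690400 + 1223040 = 149627800.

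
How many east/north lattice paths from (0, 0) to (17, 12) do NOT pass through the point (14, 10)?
Number of paths = 32283375

Total paths from (0, 0) to (17, 12): C(29, 17) = 51895935. Paths through (14, 10): (paths (0, 0) → (14, 10)) × (paths (14, 10) → (17, 12)) = C(24, 14) · C(5, 3) = 1961256 · 10 = 19612560. Avoidance count = 51895935 − 19612560 = 32283375.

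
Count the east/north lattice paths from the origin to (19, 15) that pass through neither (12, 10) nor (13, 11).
Number of paths = 1091224968

Inclusion–exclusion. Total paths: C(34, 19) = 1855967520. Through P₁: C(22, 12)·C(12, 7) = 512143632. Through P₂: C(24, 13)·C(10, 6) = 524190240. Since P₁ is strictly southwest of P₂, a monotone path through both must visit P₁ then P₂; paths through both = C(22, 12)·C(2, 1)·C(10, 6) = 271591320. Avoid both = 1855967520 − 512143632 − 524190240 + 271591320 = 1091224968.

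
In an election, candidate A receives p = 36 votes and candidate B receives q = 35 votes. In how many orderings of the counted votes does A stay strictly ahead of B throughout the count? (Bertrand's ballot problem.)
Strict-lead orderings = 3116285494907301262

Total orderings of the 71 votes with 36 for A: C(71, 36) = 221256270138418389602. By the Bertrand ballot formula (Cycle Lemma / reflection principle), the number of orderings in which A is strictly ahead of B throughout is (p − q)/(p + q) · C(p + q, p) = (36 − 35)/(36 + 35) · 221256270138418389602 = 3116285494907301262.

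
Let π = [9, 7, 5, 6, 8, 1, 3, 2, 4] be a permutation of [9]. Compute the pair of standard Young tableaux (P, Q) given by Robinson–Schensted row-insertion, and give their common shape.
P = [1, 2, 4] / [3, 6, 8] / [5] / [7] / [9];  Q = [1, 4, 5] / [2, 7, 9] / [3] / [6] / [8];  common shape = (3, 3, 1, 1, 1)

Row-insert the values π_1, π_2, … into P one at a time, bumping the leftmost entry strictly greater than the inserted value down to the next row. The recording tableau Q records, in position (i, j), the step at which that cell was added to P.
  Insert 9 (step 1): P = [9];  Q = [1]
  Insert 7 (step 2): P = [7] / [9];  Q = [1] / [2]
  Insert 5 (step 3): P = [5] / [7] / [9];  Q = [1] / [2] / [3]
  Insert 6 (step 4): P = [5, 6] / [7] / [9];  Q = [1, 4] / [2] / [3]
  Insert 8 (step 5): P = [5, 6, 8] / [7] / [9];  Q = [1, 4, 5] / [2] / [3]
  Insert 1 (step 6): P = [1, 6, 8] / [5] / [7] / [9];  Q = [1, 4, 5] / [2] / [3] / [6]
  Insert 3 (step 7): P = [1, 3, 8] / [5, 6] / [7] / [9];  Q = [1, 4, 5] / [2, 7] / [3] / [6]
  Insert 2 (step 8): P = [1, 2, 8] / [3, 6] / [5] / [7] / [9];  Q = [1, 4, 5] / [2, 7] / [3] / [6] / [8]
  Insert 4 (step 9): P = [1, 2, 4] / [3, 6, 8] / [5] / [7] / [9];  Q = [1, 4, 5] / [2, 7, 9] / [3] / [6] / [8]
Final shape: (3, 3, 1, 1, 1).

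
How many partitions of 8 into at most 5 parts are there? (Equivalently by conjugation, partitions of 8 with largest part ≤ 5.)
p(8, parts ≤ 5) = 18

Partitions of 8 with all parts ≤ 5: 5+3, 5+2+1, 5+1+1+1, 4+4, 4+3+1, 4+2+2, 4+2+1+1, 4+1+1+1+1, 3+3+2, 3+3+1+1, 3+2+2+1, 3+2+1+1+1, 3+1+1+1+1+1, 2+2+2+2, 2+2+2+1+1, 2+2+1+1+1+1, 2+1+1+1+1+1+1, 1+1+1+1+1+1+1+1. Count = 18.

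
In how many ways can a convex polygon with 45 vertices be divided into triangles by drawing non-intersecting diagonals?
C_43 = 150853479205085351660700

These polygon triangulations are counted by the Catalan number C_n = (1/(n + 1)) · C(2n, n). For n = 43: C_43 = (1/44) · C(86, 43) = 6637553085023755473070800/44 = 150853479205085351660700.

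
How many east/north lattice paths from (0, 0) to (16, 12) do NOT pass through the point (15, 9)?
Number of paths = 25191739

Total paths from (0, 0) to (16, 12): C(28, 16) = 30421755. Paths through (15, 9): (paths (0, 0) → (15, 9)) × (paths (15, 9) → (16, 12)) = C(24, 15) · C(4, 1) = 1307504 · 4 = 5230016. Avoidance count = 30421755 − 5230016 = 25191739.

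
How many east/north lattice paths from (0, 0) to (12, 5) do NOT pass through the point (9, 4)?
Number of paths = 3328

Total paths from (0, 0) to (12, 5): C(17, 12) = 6188. Paths through (9, 4): (paths (0, 0) → (9, 4)) × (paths (9, 4) → (12, 5)) = C(13, 9) · C(4, 3) = 715 · 4 = 2860. Avoidance count = 6188 − 2860 = 3328.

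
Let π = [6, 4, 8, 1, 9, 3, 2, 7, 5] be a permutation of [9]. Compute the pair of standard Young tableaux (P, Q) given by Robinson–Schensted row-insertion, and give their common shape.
P = [1, 2, 5] / [3, 7, 9] / [4, 8] / [6];  Q = [1, 3, 5] / [2, 6, 8] / [4, 9] / [7];  common shape = (3, 3, 2, 1)

Row-insert the values π_1, π_2, … into P one at a time, bumping the leftmost entry strictly greater than the inserted value down to the next row. The recording tableau Q records, in position (i, j), the step at which that cell was added to P.
  Insert 6 (step 1): P = [6];  Q = [1]
  Insert 4 (step 2): P = [4] / [6];  Q = [1] / [2]
  Insert 8 (step 3): P = [4, 8] / [6];  Q = [1, 3] / [2]
  Insert 1 (step 4): P = [1, 8] / [4] / [6];  Q = [1, 3] / [2] / [4]
  Insert 9 (step 5): P = [1, 8, 9] / [4] / [6];  Q = [1, 3, 5] / [2] / [4]
  Insert 3 (step 6): P = [1, 3, 9] / [4, 8] / [6];  Q = [1, 3, 5] / [2, 6] / [4]
  Insert 2 (step 7): P = [1, 2, 9] / [3, 8] / [4] / [6];  Q = [1, 3, 5] / [2, 6] / [4] / [7]
  Insert 7 (step 8): P = [1, 2, 7] / [3, 8, 9] / [4] / [6];  Q = [1, 3, 5] / [2, 6, 8] / [4] / [7]
  Insert 5 (step 9): P = [1, 2, 5] / [3, 7, 9] / [4, 8] / [6];  Q = [1, 3, 5] / [2, 6, 8] / [4, 9] / [7]
Final shape: (3, 3, 2, 1).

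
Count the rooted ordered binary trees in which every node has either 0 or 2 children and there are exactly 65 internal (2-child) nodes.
C_65 = 1440418573150919668872489894243865350

These full binary trees are counted by the Catalan number C_n = (1/(n + 1)) · C(2n, n). For n = 65: C_65 = (1/66) · C(130, 65) = 95067625827960698145584333020095113100/66 = 1440418573150919668872489894243865350.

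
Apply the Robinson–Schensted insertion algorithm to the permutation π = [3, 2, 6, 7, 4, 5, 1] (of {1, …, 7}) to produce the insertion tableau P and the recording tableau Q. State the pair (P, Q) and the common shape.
P = [1, 4, 5] / [2, 6, 7] / [3];  Q = [1, 3, 4] / [2, 5, 6] / [7];  common shape = (3, 3, 1)

Row-insert the values π_1, π_2, … into P one at a time, bumping the leftmost entry strictly greater than the inserted value down to the next row. The recording tableau Q records, in position (i, j), the step at which that cell was added to P.
  Insert 3 (step 1): P = [3];  Q = [1]
  Insert 2 (step 2): P = [2] / [3];  Q = [1] / [2]
  Insert 6 (step 3): P = [2, 6] / [3];  Q = [1, 3] / [2]
  Insert 7 (step 4): P = [2, 6, 7] / [3];  Q = [1, 3, 4] / [2]
  Insert 4 (step 5): P = [2, 4, 7] / [3, 6];  Q = [1, 3, 4] / [2, 5]
  Insert 5 (step 6): P = [2, 4, 5] / [3, 6, 7];  Q = [1, 3, 4] / [2, 5, 6]
  Insert 1 (step 7): P = [1, 4, 5] / [2, 6, 7] / [3];  Q = [1, 3, 4] / [2, 5, 6] / [7]
Final shape: (3, 3, 1).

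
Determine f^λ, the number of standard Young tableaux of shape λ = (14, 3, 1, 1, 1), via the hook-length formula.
# SYT of shape (14, 3, 1, 1, 1) = 258400

Hook-length formula: f^λ = n! / Π hook(c), product over all cells c of the Young diagram. For λ = (14, 3, 1, 1, 1), n = 20 boxes. Hook lengths by row (left-to-right, top-to-bottom): [18, 14, 13, 11, 10, 9, 8, 7, 6, 5, 4, 3, 2, 1]; [6, 2, 1]; [3]; [2]; [1]. Product of hooks = 9415255449600. So f^λ = 20! / 9415255449600 = 2432902008176640000 / 9415255449600 = 258400.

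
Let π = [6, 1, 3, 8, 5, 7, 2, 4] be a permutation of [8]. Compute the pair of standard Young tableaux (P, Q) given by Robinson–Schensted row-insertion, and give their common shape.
P = [1, 2, 4, 7] / [3, 5] / [6, 8];  Q = [1, 3, 4, 6] / [2, 5] / [7, 8];  common shape = (4, 2, 2)

Row-insert the values π_1, π_2, … into P one at a time, bumping the leftmost entry strictly greater than the inserted value down to the next row. The recording tableau Q records, in position (i, j), the step at which that cell was added to P.
  Insert 6 (step 1): P = [6];  Q = [1]
  Insert 1 (step 2): P = [1] / [6];  Q = [1] / [2]
  Insert 3 (step 3): P = [1, 3] / [6];  Q = [1, 3] / [2]
  Insert 8 (step 4): P = [1, 3, 8] / [6];  Q = [1, 3, 4] / [2]
  Insert 5 (step 5): P = [1, 3, 5] / [6, 8];  Q = [1, 3, 4] / [2, 5]
  Insert 7 (step 6): P = [1, 3, 5, 7] / [6, 8];  Q = [1, 3, 4, 6] / [2, 5]
  Insert 2 (step 7): P = [1, 2, 5, 7] / [3, 8] / [6];  Q = [1, 3, 4, 6] / [2, 5] / [7]
  Insert 4 (step 8): P = [1, 2, 4, 7] / [3, 5] / [6, 8];  Q = [1, 3, 4, 6] / [2, 5] / [7, 8]
Final shape: (4, 2, 2).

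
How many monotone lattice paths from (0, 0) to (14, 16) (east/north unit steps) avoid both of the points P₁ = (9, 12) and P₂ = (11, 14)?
Number of paths = 81449295

Inclusion–exclusion. Total paths: C(30, 14) = 145422675. Through P₁: C(21, 9)·C(9, 5) = 37035180. Through P₂: C(25, 11)·C(5, 3) = 44574000. Since P₁ is strictly southwest of P₂, a monotone path through both must visit P₁ then P₂; paths through both = C(21, 9)·C(4, 2)·C(5, 3) = 17635800. Avoid both = 145422675 − 37035180 − 44574000 + 17635800 = 81449295.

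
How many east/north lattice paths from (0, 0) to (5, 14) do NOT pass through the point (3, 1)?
Number of paths = 11208

Total paths from (0, 0) to (5, 14): C(19, 5) = 11628. Paths through (3, 1): (paths (0, 0) → (3, 1)) × (paths (3, 1) → (5, 14)) = C(4, 3) · C(15, 2) = 4 · 105 = 420. Avoidance count = 11628 − 420 = 11208.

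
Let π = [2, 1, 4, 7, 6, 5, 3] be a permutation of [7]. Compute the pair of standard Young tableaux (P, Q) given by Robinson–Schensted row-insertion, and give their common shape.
P = [1, 3, 5] / [2, 4] / [6] / [7];  Q = [1, 3, 4] / [2, 5] / [6] / [7];  common shape = (3, 2, 1, 1)

Row-insert the values π_1, π_2, … into P one at a time, bumping the leftmost entry strictly greater than the inserted value down to the next row. The recording tableau Q records, in position (i, j), the step at which that cell was added to P.
  Insert 2 (step 1): P = [2];  Q = [1]
  Insert 1 (step 2): P = [1] / [2];  Q = [1] / [2]
  Insert 4 (step 3): P = [1, 4] / [2];  Q = [1, 3] / [2]
  Insert 7 (step 4): P = [1, 4, 7] / [2];  Q = [1, 3, 4] / [2]
  Insert 6 (step 5): P = [1, 4, 6] / [2, 7];  Q = [1, 3, 4] / [2, 5]
  Insert 5 (step 6): P = [1, 4, 5] / [2, 6] / [7];  Q = [1, 3, 4] / [2, 5] / [6]
  Insert 3 (step 7): P = [1, 3, 5] / [2, 4] / [6] / [7];  Q = [1, 3, 4] / [2, 5] / [6] / [7]
Final shape: (3, 2, 1, 1).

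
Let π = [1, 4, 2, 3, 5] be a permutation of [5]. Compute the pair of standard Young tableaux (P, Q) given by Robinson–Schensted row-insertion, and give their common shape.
P = [1, 2, 3, 5] / [4];  Q = [1, 2, 4, 5] / [3];  common shape = (4, 1)

Row-insert the values π_1, π_2, … into P one at a time, bumping the leftmost entry strictly greater than the inserted value down to the next row. The recording tableau Q records, in position (i, j), the step at which that cell was added to P.
  Insert 1 (step 1): P = [1];  Q = [1]
  Insert 4 (step 2): P = [1, 4];  Q = [1, 2]
  Insert 2 (step 3): P = [1, 2] / [4];  Q = [1, 2] / [3]
  Insert 3 (step 4): P = [1, 2, 3] / [4];  Q = [1, 2, 4] / [3]
  Insert 5 (step 5): P = [1, 2, 3, 5] / [4];  Q = [1, 2, 4, 5] / [3]
Final shape: (4, 1).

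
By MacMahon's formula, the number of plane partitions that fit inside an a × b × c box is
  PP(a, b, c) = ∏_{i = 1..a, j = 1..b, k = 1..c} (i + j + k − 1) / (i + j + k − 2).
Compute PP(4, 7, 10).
PP(4, 7, 10) = 69951472754592

Evaluate the triple product over i = 1..4, j = 1..7, k = 1..10. The factors are (2/1) · (3/2) · (4/3) · (5/4) · (6/5) · (7/6) · (8/7) · (9/8) · … (280 factors total). The numerators and denominators telescope so the product is an integer; carrying out the multiplication exactly gives PP(4, 7, 10) = 69951472754592.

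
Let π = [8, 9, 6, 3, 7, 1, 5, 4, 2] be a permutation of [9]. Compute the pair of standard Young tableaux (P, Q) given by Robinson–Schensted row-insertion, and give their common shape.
P = [1, 2] / [3, 4] / [5, 7] / [6, 9] / [8];  Q = [1, 2] / [3, 5] / [4, 7] / [6, 8] / [9];  common shape = (2, 2, 2, 2, 1)

Row-insert the values π_1, π_2, … into P one at a time, bumping the leftmost entry strictly greater than the inserted value down to the next row. The recording tableau Q records, in position (i, j), the step at which that cell was added to P.
  Insert 8 (step 1): P = [8];  Q = [1]
  Insert 9 (step 2): P = [8, 9];  Q = [1, 2]
  Insert 6 (step 3): P = [6, 9] / [8];  Q = [1, 2] / [3]
  Insert 3 (step 4): P = [3, 9] / [6] / [8];  Q = [1, 2] / [3] / [4]
  Insert 7 (step 5): P = [3, 7] / [6, 9] / [8];  Q = [1, 2] / [3, 5] / [4]
  Insert 1 (step 6): P = [1, 7] / [3, 9] / [6] / [8];  Q = [1, 2] / [3, 5] / [4] / [6]
  Insert 5 (step 7): P = [1, 5] / [3, 7] / [6, 9] / [8];  Q = [1, 2] / [3, 5] / [4, 7] / [6]
  Insert 4 (step 8): P = [1, 4] / [3, 5] / [6, 7] / [8, 9];  Q = [1, 2] / [3, 5] / [4, 7] / [6, 8]
  Insert 2 (step 9): P = [1, 2] / [3, 4] / [5, 7] / [6, 9] / [8];  Q = [1, 2] / [3, 5] / [4, 7] / [6, 8] / [9]
Final shape: (2, 2, 2, 2, 1).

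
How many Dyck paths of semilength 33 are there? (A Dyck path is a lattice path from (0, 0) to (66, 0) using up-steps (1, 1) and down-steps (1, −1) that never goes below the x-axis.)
C_33 = 212336130412243110

These Dyck paths are counted by the Catalan number C_n = (1/(n + 1)) · C(2n, n). For n = 33: C_33 = (1/34) · C(66, 33) = 7219428434016265740/34 = 212336130412243110.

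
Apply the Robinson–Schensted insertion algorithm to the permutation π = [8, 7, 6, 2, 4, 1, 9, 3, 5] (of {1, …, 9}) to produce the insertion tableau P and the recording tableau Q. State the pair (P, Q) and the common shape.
P = [1, 3, 5] / [2, 4, 9] / [6] / [7] / [8];  Q = [1, 5, 7] / [2, 8, 9] / [3] / [4] / [6];  common shape = (3, 3, 1, 1, 1)

Row-insert the values π_1, π_2, … into P one at a time, bumping the leftmost entry strictly greater than the inserted value down to the next row. The recording tableau Q records, in position (i, j), the step at which that cell was added to P.
  Insert 8 (step 1): P = [8];  Q = [1]
  Insert 7 (step 2): P = [7] / [8];  Q = [1] / [2]
  Insert 6 (step 3): P = [6] / [7] / [8];  Q = [1] / [2] / [3]
  Insert 2 (step 4): P = [2] / [6] / [7] / [8];  Q = [1] / [2] / [3] / [4]
  Insert 4 (step 5): P = [2, 4] / [6] / [7] / [8];  Q = [1, 5] / [2] / [3] / [4]
  Insert 1 (step 6): P = [1, 4] / [2] / [6] / [7] / [8];  Q = [1, 5] / [2] / [3] / [4] / [6]
  Insert 9 (step 7): P = [1, 4, 9] / [2] / [6] / [7] / [8];  Q = [1, 5, 7] / [2] / [3] / [4] / [6]
  Insert 3 (step 8): P = [1, 3, 9] / [2, 4] / [6] / [7] / [8];  Q = [1, 5, 7] / [2, 8] / [3] / [4] / [6]
  Insert 5 (step 9): P = [1, 3, 5] / [2, 4, 9] / [6] / [7] / [8];  Q = [1, 5, 7] / [2, 8, 9] / [3] / [4] / [6]
Final shape: (3, 3, 1, 1, 1).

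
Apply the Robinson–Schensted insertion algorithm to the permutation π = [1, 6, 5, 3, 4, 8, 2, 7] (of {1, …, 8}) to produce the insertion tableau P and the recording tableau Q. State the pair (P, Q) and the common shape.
P = [1, 2, 4, 7] / [3, 8] / [5] / [6];  Q = [1, 2, 5, 6] / [3, 8] / [4] / [7];  common shape = (4, 2, 1, 1)

Row-insert the values π_1, π_2, … into P one at a time, bumping the leftmost entry strictly greater than the inserted value down to the next row. The recording tableau Q records, in position (i, j), the step at which that cell was added to P.
  Insert 1 (step 1): P = [1];  Q = [1]
  Insert 6 (step 2): P = [1, 6];  Q = [1, 2]
  Insert 5 (step 3): P = [1, 5] / [6];  Q = [1, 2] / [3]
  Insert 3 (step 4): P = [1, 3] / [5] / [6];  Q = [1, 2] / [3] / [4]
  Insert 4 (step 5): P = [1, 3, 4] / [5] / [6];  Q = [1, 2, 5] / [3] / [4]
  Insert 8 (step 6): P = [1, 3, 4, 8] / [5] / [6];  Q = [1, 2, 5, 6] / [3] / [4]
  Insert 2 (step 7): P = [1, 2, 4, 8] / [3] / [5] / [6];  Q = [1, 2, 5, 6] / [3] / [4] / [7]
  Insert 7 (step 8): P = [1, 2, 4, 7] / [3, 8] / [5] / [6];  Q = [1, 2, 5, 6] / [3, 8] / [4] / [7]
Final shape: (4, 2, 1, 1).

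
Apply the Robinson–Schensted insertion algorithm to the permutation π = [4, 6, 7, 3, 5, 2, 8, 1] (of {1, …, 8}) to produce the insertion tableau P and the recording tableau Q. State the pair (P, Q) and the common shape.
P = [1, 5, 7, 8] / [2, 6] / [3] / [4];  Q = [1, 2, 3, 7] / [4, 5] / [6] / [8];  common shape = (4, 2, 1, 1)

Row-insert the values π_1, π_2, … into P one at a time, bumping the leftmost entry strictly greater than the inserted value down to the next row. The recording tableau Q records, in position (i, j), the step at which that cell was added to P.
  Insert 4 (step 1): P = [4];  Q = [1]
  Insert 6 (step 2): P = [4, 6];  Q = [1, 2]
  Insert 7 (step 3): P = [4, 6, 7];  Q = [1, 2, 3]
  Insert 3 (step 4): P = [3, 6, 7] / [4];  Q = [1, 2, 3] / [4]
  Insert 5 (step 5): P = [3, 5, 7] / [4, 6];  Q = [1, 2, 3] / [4, 5]
  Insert 2 (step 6): P = [2, 5, 7] / [3, 6] / [4];  Q = [1, 2, 3] / [4, 5] / [6]
  Insert 8 (step 7): P = [2, 5, 7, 8] / [3, 6] / [4];  Q = [1, 2, 3, 7] / [4, 5] / [6]
  Insert 1 (step 8): P = [1, 5, 7, 8] / [2, 6] / [3] / [4];  Q = [1, 2, 3, 7] / [4, 5] / [6] / [8]
Final shape: (4, 2, 1, 1).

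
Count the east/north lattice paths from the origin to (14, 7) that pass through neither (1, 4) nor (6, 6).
Number of paths = 106109

Inclusion–exclusion. Total paths: C(21, 14) = 116280. Through P₁: C(5, 1)·C(16, 13) = 2800. Through P₂: C(12, 6)·C(9, 8) = 8316. Since P₁ is strictly southwest of P₂, a monotone path through both must visit P₁ then P₂; paths through both = C(5, 1)·C(7, 5)·C(9, 8) = 945. Avoid both = 116280 − 2800 − 8316 + 945 = 106109.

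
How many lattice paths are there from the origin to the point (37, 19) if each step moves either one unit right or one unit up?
Number of paths = 424655979547800

A monotone lattice path from (0, 0) to (37, 19) consists of 37 east steps and 19 north steps in some order, so it is determined by which 37 of the 56 steps are east. The count is C(56, 37) = 424655979547800.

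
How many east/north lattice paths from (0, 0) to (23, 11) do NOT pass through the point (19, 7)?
Number of paths = 240051760

Total paths from (0, 0) to (23, 11): C(34, 23) = 286097760. Paths through (19, 7): (paths (0, 0) → (19, 7)) × (paths (19, 7) → (23, 11)) = C(26, 19) · C(8, 4) = 657800 · 70 = 46046000. Avoidance count = 286097760 − 46046000 = 240051760.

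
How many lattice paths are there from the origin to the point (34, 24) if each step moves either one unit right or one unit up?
Number of paths = 12832205713993575

A monotone lattice path from (0, 0) to (34, 24) consists of 34 east steps and 24 north steps in some order, so it is determined by which 34 of the 58 steps are east. The count is C(58, 34) = 12832205713993575.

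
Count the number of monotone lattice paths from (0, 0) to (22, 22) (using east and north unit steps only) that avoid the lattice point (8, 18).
Number of paths = 2099318402220

Total paths from (0, 0) to (22, 22): C(44, 22) = 2104098963720. Paths through (8, 18): (paths (0, 0) → (8, 18)) × (paths (8, 18) → (22, 22)) = C(26, 8) · C(18, 14) = 1562275 · 3060 = 4780561500. Avoidance count = 2104098963720 − 4780561500 = 2099318402220.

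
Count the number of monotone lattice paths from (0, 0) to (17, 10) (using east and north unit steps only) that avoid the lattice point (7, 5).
Number of paths = 6057909

Total paths from (0, 0) to (17, 10): C(27, 17) = 8436285. Paths through (7, 5): (paths (0, 0) → (7, 5)) × (paths (7, 5) → (17, 10)) = C(12, 7) · C(15, 10) = 792 · 3003 = 2378376. Avoidance count = 8436285 − 2378376 = 6057909.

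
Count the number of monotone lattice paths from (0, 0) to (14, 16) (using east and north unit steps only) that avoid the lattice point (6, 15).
Number of paths = 144934299

Total paths from (0, 0) to (14, 16): C(30, 14) = 145422675. Paths through (6, 15): (paths (0, 0) → (6, 15)) × (paths (6, 15) → (14, 16)) = C(21, 6) · C(9, 8) = 54264 · 9 = 488376. Avoidance count = 145422675 − 488376 = 144934299.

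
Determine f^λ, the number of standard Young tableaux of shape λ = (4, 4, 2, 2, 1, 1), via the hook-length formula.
# SYT of shape (4, 4, 2, 2, 1, 1) = 42042

Hook-length formula: f^λ = n! / Π hook(c), product over all cells c of the Young diagram. For λ = (4, 4, 2, 2, 1, 1), n = 14 boxes. Hook lengths by row (left-to-right, top-to-bottom): [9, 6, 3, 2]; [8, 5, 2, 1]; [5, 2]; [4, 1]; [2]; [1]. Product of hooks = 2073600. So f^λ = 14! / 2073600 = 87178291200 / 2073600 = 42042.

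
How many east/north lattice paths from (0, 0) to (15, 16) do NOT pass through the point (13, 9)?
Number of paths = 282633075

Total paths from (0, 0) to (15, 16): C(31, 15) = 300540195. Paths through (13, 9): (paths (0, 0) → (13, 9)) × (paths (13, 9) → (15, 16)) = C(22, 13) · C(9, 2) = 497420 · 36 = 17907120. Avoidance count = 300540195 − 17907120 = 282633075.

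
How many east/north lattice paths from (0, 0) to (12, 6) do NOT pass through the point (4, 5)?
Number of paths = 17430

Total paths from (0, 0) to (12, 6): C(18, 12) = 18564. Paths through (4, 5): (paths (0, 0) → (4, 5)) × (paths (4, 5) → (12, 6)) = C(9, 4) · C(9, 8) = 126 · 9 = 1134. Avoidance count = 18564 − 1134 = 17430.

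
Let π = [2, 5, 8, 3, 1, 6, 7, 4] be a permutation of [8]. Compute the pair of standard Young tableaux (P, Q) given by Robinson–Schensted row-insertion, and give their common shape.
P = [1, 3, 4, 7] / [2, 6] / [5, 8];  Q = [1, 2, 3, 7] / [4, 6] / [5, 8];  common shape = (4, 2, 2)

Row-insert the values π_1, π_2, … into P one at a time, bumping the leftmost entry strictly greater than the inserted value down to the next row. The recording tableau Q records, in position (i, j), the step at which that cell was added to P.
  Insert 2 (step 1): P = [2];  Q = [1]
  Insert 5 (step 2): P = [2, 5];  Q = [1, 2]
  Insert 8 (step 3): P = [2, 5, 8];  Q = [1, 2, 3]
  Insert 3 (step 4): P = [2, 3, 8] / [5];  Q = [1, 2, 3] / [4]
  Insert 1 (step 5): P = [1, 3, 8] / [2] / [5];  Q = [1, 2, 3] / [4] / [5]
  Insert 6 (step 6): P = [1, 3, 6] / [2, 8] / [5];  Q = [1, 2, 3] / [4, 6] / [5]
  Insert 7 (step 7): P = [1, 3, 6, 7] / [2, 8] / [5];  Q = [1, 2, 3, 7] / [4, 6] / [5]
  Insert 4 (step 8): P = [1, 3, 4, 7] / [2, 6] / [5, 8];  Q = [1, 2, 3, 7] / [4, 6] / [5, 8]
Final shape: (4, 2, 2).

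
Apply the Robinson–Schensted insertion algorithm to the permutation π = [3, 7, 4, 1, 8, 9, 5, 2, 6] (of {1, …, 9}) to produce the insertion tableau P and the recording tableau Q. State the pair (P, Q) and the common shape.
P = [1, 2, 5, 6] / [3, 4, 9] / [7, 8];  Q = [1, 2, 5, 6] / [3, 7, 9] / [4, 8];  common shape = (4, 3, 2)

Row-insert the values π_1, π_2, … into P one at a time, bumping the leftmost entry strictly greater than the inserted value down to the next row. The recording tableau Q records, in position (i, j), the step at which that cell was added to P.
  Insert 3 (step 1): P = [3];  Q = [1]
  Insert 7 (step 2): P = [3, 7];  Q = [1, 2]
  Insert 4 (step 3): P = [3, 4] / [7];  Q = [1, 2] / [3]
  Insert 1 (step 4): P = [1, 4] / [3] / [7];  Q = [1, 2] / [3] / [4]
  Insert 8 (step 5): P = [1, 4, 8] / [3] / [7];  Q = [1, 2, 5] / [3] / [4]
  Insert 9 (step 6): P = [1, 4, 8, 9] / [3] / [7];  Q = [1, 2, 5, 6] / [3] / [4]
  Insert 5 (step 7): P = [1, 4, 5, 9] / [3, 8] / [7];  Q = [1, 2, 5, 6] / [3, 7] / [4]
  Insert 2 (step 8): P = [1, 2, 5, 9] / [3, 4] / [7, 8];  Q = [1, 2, 5, 6] / [3, 7] / [4, 8]
  Insert 6 (step 9): P = [1, 2, 5, 6] / [3, 4, 9] / [7, 8];  Q = [1, 2, 5, 6] / [3, 7, 9] / [4, 8]
Final shape: (4, 3, 2).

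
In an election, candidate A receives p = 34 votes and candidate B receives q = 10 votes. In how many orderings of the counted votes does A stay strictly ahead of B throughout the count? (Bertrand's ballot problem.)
Strict-lead orderings = 1353412788

Total orderings of the 44 votes with 34 for A: C(44, 34) = 2481256778. By the Bertrand ballot formula (Cycle Lemma / reflection principle), the number of orderings in which A is strictly ahead of B throughout is (p − q)/(p + q) · C(p + q, p) = (34 − 10)/(34 + 10) · 2481256778 = 1353412788.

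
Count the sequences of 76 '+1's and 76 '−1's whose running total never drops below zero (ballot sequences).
C_76 = 4790408930363303911328386208394864461024520

These ballot sequences are counted by the Catalan number C_n = (1/(n + 1)) · C(2n, n). For n = 76: C_76 = (1/77) · C(152, 76) = 368861487637974401172285738046404563498888040/77 = 4790408930363303911328386208394864461024520.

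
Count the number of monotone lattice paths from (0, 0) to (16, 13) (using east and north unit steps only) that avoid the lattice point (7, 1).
Number of paths = 65512475

Total paths from (0, 0) to (16, 13): C(29, 16) = 67863915. Paths through (7, 1): (paths (0, 0) → (7, 1)) × (paths (7, 1) → (16, 13)) = C(8, 7) · C(21, 9) = 8 · 293930 = 2351440. Avoidance count = 67863915 − 2351440 = 65512475.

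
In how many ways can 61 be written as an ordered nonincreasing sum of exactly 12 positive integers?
p(61, 12 parts) = 85067

Partitions of n into exactly k parts are in bijection with partitions of n − k into at most k parts (subtract 1 from each part). So p(61, exactly 12) = p(49, parts ≤ 12). Computing via the recurrence p(m, j) = p(m, j−1) + p(m−j, j) gives 85067.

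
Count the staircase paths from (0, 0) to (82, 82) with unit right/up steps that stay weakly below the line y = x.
C_82 = 17526585015616776834735140517915655636396234280

These NE paths below the diagonal are counted by the Catalan number C_n = (1/(n + 1)) · C(2n, n). For n = 82: C_82 = (1/83) · C(164, 82) = 1454706556296192477283016662986999417820887445240/83 = 17526585015616776834735140517915655636396234280.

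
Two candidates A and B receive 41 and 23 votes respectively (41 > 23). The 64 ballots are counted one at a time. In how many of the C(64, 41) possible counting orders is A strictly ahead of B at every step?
Strict-lead orderings = 41265401510249910

Total orderings of the 64 votes with 41 for A: C(64, 41) = 146721427591999680. By the Bertrand ballot formula (Cycle Lemma / reflection principle), the number of orderings in which A is strictly ahead of B throughout is (p − q)/(p + q) · C(p + q, p) = (41 − 23)/(41 + 23) · 146721427591999680 = 41265401510249910.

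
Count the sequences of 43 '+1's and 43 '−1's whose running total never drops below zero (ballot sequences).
C_43 = 150853479205085351660700

These ballot sequences are counted by the Catalan number C_n = (1/(n + 1)) · C(2n, n). For n = 43: C_43 = (1/44) · C(86, 43) = 6637553085023755473070800/44 = 150853479205085351660700.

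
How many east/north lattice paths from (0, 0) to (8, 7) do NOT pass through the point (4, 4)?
Number of paths = 3985

Total paths from (0, 0) to (8, 7): C(15, 8) = 6435. Paths through (4, 4): (paths (0, 0) → (4, 4)) × (paths (4, 4) → (8, 7)) = C(8, 4) · C(7, 4) = 70 · 35 = 2450. Avoidance count = 6435 − 2450 = 3985.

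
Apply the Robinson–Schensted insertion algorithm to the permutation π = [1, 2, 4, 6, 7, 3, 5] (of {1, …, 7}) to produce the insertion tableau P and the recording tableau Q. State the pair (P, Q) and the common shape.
P = [1, 2, 3, 5, 7] / [4, 6];  Q = [1, 2, 3, 4, 5] / [6, 7];  common shape = (5, 2)

Row-insert the values π_1, π_2, … into P one at a time, bumping the leftmost entry strictly greater than the inserted value down to the next row. The recording tableau Q records, in position (i, j), the step at which that cell was added to P.
  Insert 1 (step 1): P = [1];  Q = [1]
  Insert 2 (step 2): P = [1, 2];  Q = [1, 2]
  Insert 4 (step 3): P = [1, 2, 4];  Q = [1, 2, 3]
  Insert 6 (step 4): P = [1, 2, 4, 6];  Q = [1, 2, 3, 4]
  Insert 7 (step 5): P = [1, 2, 4, 6, 7];  Q = [1, 2, 3, 4, 5]
  Insert 3 (step 6): P = [1, 2, 3, 6, 7] / [4];  Q = [1, 2, 3, 4, 5] / [6]
  Insert 5 (step 7): P = [1, 2, 3, 5, 7] / [4, 6];  Q = [1, 2, 3, 4, 5] / [6, 7]
Final shape: (5, 2).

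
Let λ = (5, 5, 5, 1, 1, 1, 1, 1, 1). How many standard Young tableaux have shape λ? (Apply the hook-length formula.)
# SYT of shape (5, 5, 5, 1, 1, 1, 1, 1, 1) = 39884040

Hook-length formula: f^λ = n! / Π hook(c), product over all cells c of the Young diagram. For λ = (5, 5, 5, 1, 1, 1, 1, 1, 1), n = 21 boxes. Hook lengths by row (left-to-right, top-to-bottom): [13, 6, 5, 4, 3]; [12, 5, 4, 3, 2]; [11, 4, 3, 2, 1]; [6]; [5]; [4]; [3]; [2]; [1]. Product of hooks = 1280987136000. So f^λ = 21! / 1280987136000 = 51090942171709440000 / 1280987136000 = 39884040.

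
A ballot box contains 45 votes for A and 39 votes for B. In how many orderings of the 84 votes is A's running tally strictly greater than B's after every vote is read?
Strict-lead orderings = 97019492508368618322960

Total orderings of the 84 votes with 45 for A: C(84, 45) = 1358272895117160656521440. By the Bertrand ballot formula (Cycle Lemma / reflection principle), the number of orderings in which A is strictly ahead of B throughout is (p − q)/(p + q) · C(p + q, p) = (45 − 39)/(45 + 39) · 1358272895117160656521440 = 97019492508368618322960.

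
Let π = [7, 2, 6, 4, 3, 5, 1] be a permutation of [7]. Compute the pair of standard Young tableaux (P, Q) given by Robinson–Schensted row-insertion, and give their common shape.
P = [1, 3, 5] / [2] / [4] / [6] / [7];  Q = [1, 3, 6] / [2] / [4] / [5] / [7];  common shape = (3, 1, 1, 1, 1)

Row-insert the values π_1, π_2, … into P one at a time, bumping the leftmost entry strictly greater than the inserted value down to the next row. The recording tableau Q records, in position (i, j), the step at which that cell was added to P.
  Insert 7 (step 1): P = [7];  Q = [1]
  Insert 2 (step 2): P = [2] / [7];  Q = [1] / [2]
  Insert 6 (step 3): P = [2, 6] / [7];  Q = [1, 3] / [2]
  Insert 4 (step 4): P = [2, 4] / [6] / [7];  Q = [1, 3] / [2] / [4]
  Insert 3 (step 5): P = [2, 3] / [4] / [6] / [7];  Q = [1, 3] / [2] / [4] / [5]
  Insert 5 (step 6): P = [2, 3, 5] / [4] / [6] / [7];  Q = [1, 3, 6] / [2] / [4] / [5]
  Insert 1 (step 7): P = [1, 3, 5] / [2] / [4] / [6] / [7];  Q = [1, 3, 6] / [2] / [4] / [5] / [7]
Final shape: (3, 1, 1, 1, 1).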